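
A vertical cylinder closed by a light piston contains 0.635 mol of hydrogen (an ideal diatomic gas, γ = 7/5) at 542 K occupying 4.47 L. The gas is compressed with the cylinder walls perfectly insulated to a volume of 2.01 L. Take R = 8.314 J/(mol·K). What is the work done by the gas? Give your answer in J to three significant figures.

W ≈ -2690 J

Adiabatic: TV^(γ−1) = const with γ = 7/5.
T₂ = T₁ (V₁/V₂)^(γ−1) = 542 × (4.47/2.01)^0.4 = 542 × 1.377 = 746.2 K.
W_by = nCᵥ(T₁ − T₂) = (0.635)(20.79)(542 − 746.2) = -2695 J.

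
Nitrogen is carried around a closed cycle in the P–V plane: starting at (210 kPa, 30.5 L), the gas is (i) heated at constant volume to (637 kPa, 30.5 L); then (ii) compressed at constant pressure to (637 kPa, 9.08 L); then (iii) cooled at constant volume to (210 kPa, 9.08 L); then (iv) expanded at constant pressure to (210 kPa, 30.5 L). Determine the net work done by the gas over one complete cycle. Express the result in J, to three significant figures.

Constant-volume legs do no work.
W(ii) = (637)(9.08 − 30.5) = -13645 J; W(iv) = (210)(30.5 − 9.08) = 4498 J.
W_net = -13645 + 4498 = -9146 J (the counter-clockwise enclosed area).

W_net ≈ -9150 J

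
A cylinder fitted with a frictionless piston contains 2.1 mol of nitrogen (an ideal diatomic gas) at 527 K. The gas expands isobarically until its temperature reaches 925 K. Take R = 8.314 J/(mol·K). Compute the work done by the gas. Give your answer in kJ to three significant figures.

W ≈ 6.95 kJ

Isobaric: W = P ΔV = nR ΔT.
W = (2.1)(8.314)(925 − 527) = 6949 J.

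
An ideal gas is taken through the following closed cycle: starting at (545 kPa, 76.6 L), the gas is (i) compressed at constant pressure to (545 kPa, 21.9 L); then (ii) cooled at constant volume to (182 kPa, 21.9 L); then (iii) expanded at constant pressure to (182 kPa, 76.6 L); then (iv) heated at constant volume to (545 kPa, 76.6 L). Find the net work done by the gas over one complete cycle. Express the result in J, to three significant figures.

Constant-volume legs do no work.
W(i) = (545)(21.9 − 76.6) = -29811 J; W(iii) = (182)(76.6 − 21.9) = 9955 J.
W_net = -29811 + 9955 = -19856 J (the counter-clockwise enclosed area).

W_net ≈ -19900 J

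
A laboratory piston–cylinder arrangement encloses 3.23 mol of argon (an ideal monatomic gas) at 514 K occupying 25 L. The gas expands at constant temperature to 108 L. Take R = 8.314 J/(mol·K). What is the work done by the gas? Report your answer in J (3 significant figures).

W ≈ 20200 J

Isothermal: W = nRT ln(V₂/V₁).
W = (3.23)(8.314)(514) × ln(108/25)
  = 13803 × 1.463
W_by_gas = 20197 J.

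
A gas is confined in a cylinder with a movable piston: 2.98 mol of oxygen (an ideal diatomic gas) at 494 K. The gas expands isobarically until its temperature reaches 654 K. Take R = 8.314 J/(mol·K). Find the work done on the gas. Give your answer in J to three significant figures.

W ≈ -3960 J

Isobaric: W = P ΔV = nR ΔT.
W = (2.98)(8.314)(654 − 494) = 3964 J.
Work on gas = −W_by = -3964 J.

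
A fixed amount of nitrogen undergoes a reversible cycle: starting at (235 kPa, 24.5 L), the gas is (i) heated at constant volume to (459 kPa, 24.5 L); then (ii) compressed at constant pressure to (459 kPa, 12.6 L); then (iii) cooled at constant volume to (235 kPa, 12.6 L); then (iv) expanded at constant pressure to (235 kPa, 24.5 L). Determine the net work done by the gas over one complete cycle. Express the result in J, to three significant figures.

Constant-volume legs do no work.
W(ii) = (459)(12.6 − 24.5) = -5462 J; W(iv) = (235)(24.5 − 12.6) = 2796 J.
W_net = -5462 + 2796 = -2666 J (the counter-clockwise enclosed area).

W_net ≈ -2670 J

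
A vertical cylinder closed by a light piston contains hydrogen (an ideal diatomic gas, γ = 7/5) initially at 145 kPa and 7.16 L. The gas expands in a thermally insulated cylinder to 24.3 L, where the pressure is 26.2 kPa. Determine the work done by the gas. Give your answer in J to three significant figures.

Adiabatic: W = (P₁V₁ − P₂V₂)/(γ − 1) with γ = 7/5.
P₁V₁ = 1038 J, P₂V₂ = 636.7 J.
W = (1038 − 636.7) / 0.4 = 1004 J.

W ≈ 1000 J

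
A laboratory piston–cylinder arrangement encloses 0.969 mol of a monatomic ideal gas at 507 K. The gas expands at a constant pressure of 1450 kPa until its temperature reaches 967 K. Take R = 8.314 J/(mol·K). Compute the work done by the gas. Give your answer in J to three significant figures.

W ≈ 3710 J

Isobaric: W = P ΔV = nR ΔT.
W = (0.969)(8.314)(967 − 507) = 3706 J.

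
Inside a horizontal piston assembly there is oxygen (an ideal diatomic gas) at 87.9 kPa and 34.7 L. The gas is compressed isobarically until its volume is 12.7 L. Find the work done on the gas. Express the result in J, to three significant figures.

Isobaric: W = P ΔV.
W = (87.9 kPa)(12.7 − 34.7 L) = (87.9)(-22) = -1934 J.
Work on gas = −W_by = 1934 J.

W ≈ 1930 J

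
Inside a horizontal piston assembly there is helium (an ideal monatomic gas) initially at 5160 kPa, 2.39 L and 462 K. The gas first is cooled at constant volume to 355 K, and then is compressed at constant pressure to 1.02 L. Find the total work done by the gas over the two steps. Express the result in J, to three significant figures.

Step 1 (isochoric): W = 0 (constant volume).
After step 1: P = 3965 kPa (V unchanged).
Step 2 (isobaric): W = PΔV = (3965 kPa)(1.02 − 2.39 L) = -5432 J.
W_total = 0 − 5432 = -5432 J.

W_total ≈ -5430 J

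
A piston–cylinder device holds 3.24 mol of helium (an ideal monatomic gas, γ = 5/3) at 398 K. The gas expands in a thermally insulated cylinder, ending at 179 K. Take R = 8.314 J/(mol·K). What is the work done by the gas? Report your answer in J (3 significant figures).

Adiabatic ⇒ Q = 0, so W_by = −ΔU = nCᵥ(T₁ − T₂).
Cᵥ = 3R/2 = 12.47 J/(mol·K).
W = (3.24)(12.47)(398 − 179) = 8849 J.

W ≈ 8850 J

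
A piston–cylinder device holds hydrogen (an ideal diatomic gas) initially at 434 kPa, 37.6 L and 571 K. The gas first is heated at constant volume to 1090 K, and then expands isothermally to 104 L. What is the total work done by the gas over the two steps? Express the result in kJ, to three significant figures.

W_total ≈ 31.7 kJ

Step 1 (isochoric): W = 0 (constant volume).
After step 1: P = 828.5 kPa (V unchanged).
Step 2 (isothermal): W = P₁V₁ ln(V₂/V₁) = (31151) ln(104/37.6) = 31692 J.
W_total = 0 + 31692 = 31692 J.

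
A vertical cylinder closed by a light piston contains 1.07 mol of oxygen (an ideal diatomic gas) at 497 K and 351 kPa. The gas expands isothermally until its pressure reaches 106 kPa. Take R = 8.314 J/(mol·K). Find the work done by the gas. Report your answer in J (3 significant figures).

Isothermal process: W = nRT ln(V₂/V₁) = nRT ln(P₁/P₂).
W = (1.07)(8.314)(497) × ln(351/106)
  = 4421 × ln(3.311) = 4421 × 1.197
W_by_gas = 5294 J.

W ≈ 5290 J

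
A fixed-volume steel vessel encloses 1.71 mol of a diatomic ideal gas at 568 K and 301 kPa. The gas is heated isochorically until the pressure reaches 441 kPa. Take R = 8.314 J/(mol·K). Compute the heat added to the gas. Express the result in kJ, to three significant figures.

Constant volume ⇒ W = 0, so Q = ΔU = nCᵥΔT with Cᵥ = 5R/2 = 20.79 J/(mol·K).
At constant V, T₂/T₁ = P₂/P₁ ⇒ ΔT = T₁(P₂/P₁ − 1) = 568·(441/301 − 1) = 264.2 K.
ΔU = (1.71)(20.79)(264.2) = 9390 J.

Q ≈ 9.39 kJ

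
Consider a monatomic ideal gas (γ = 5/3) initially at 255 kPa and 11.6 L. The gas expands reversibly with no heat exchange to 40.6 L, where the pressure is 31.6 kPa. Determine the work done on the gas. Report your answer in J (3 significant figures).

W ≈ -2510 J

Adiabatic: W = (P₁V₁ − P₂V₂)/(γ − 1) with γ = 5/3.
P₁V₁ = 2958 J, P₂V₂ = 1283 J.
W = (2958 − 1283) / 0.6667 = 2513 J.
Work on gas = −W_by = -2513 J.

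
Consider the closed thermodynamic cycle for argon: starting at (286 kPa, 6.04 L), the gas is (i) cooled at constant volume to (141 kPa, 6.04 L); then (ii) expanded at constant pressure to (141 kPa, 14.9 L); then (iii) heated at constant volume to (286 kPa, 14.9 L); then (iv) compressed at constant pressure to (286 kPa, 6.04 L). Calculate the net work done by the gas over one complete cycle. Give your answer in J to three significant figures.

W_net ≈ -1280 J

Constant-volume legs do no work.
W(ii) = (141)(14.9 − 6.04) = 1249 J; W(iv) = (286)(6.04 − 14.9) = -2534 J.
W_net = 1249 − 2534 = -1285 J (the counter-clockwise enclosed area).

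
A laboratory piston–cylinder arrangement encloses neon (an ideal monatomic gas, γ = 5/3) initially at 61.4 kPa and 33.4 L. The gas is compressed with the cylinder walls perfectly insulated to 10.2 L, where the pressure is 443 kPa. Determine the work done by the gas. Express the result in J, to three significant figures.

W ≈ -3700 J

Adiabatic: W = (P₁V₁ − P₂V₂)/(γ − 1) with γ = 5/3.
P₁V₁ = 2051 J, P₂V₂ = 4519 J.
W = (2051 − 4519) / 0.6667 = -3702 J.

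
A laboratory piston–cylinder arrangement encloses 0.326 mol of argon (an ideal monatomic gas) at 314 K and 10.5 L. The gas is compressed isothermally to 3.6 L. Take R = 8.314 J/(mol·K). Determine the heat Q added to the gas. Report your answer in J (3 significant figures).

Q ≈ -911 J

Isothermal ⇒ ΔU = 0, so Q = W = nRT ln(V₂/V₁).
Q = (0.326)(8.314)(314) ln(3.6/10.5) = 851.1 × -1.07 = -911 J.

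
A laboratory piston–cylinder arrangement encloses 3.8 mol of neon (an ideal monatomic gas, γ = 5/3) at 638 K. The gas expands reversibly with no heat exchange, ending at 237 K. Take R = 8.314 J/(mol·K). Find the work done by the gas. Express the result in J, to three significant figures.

W ≈ 19000 J

Adiabatic ⇒ Q = 0, so W_by = −ΔU = nCᵥ(T₁ − T₂).
Cᵥ = 3R/2 = 12.47 J/(mol·K).
W = (3.8)(12.47)(638 − 237) = 19003 J.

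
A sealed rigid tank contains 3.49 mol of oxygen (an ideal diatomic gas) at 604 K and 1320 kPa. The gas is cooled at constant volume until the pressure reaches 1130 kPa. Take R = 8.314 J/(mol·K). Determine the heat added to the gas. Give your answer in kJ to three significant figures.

Constant volume ⇒ W = 0, so Q = ΔU = nCᵥΔT with Cᵥ = 5R/2 = 20.79 J/(mol·K).
At constant V, T₂/T₁ = P₂/P₁ ⇒ ΔT = T₁(P₂/P₁ − 1) = 604·(1130/1320 − 1) = -86.94 K.
ΔU = (3.49)(20.79)(-86.94) = -6307 J.

Q ≈ -6.31 kJ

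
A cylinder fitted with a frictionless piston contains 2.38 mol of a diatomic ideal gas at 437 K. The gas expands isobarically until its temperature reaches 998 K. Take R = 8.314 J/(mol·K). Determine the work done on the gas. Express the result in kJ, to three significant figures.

Isobaric: W = P ΔV = nR ΔT.
W = (2.38)(8.314)(998 − 437) = 11101 J.
Work on gas = −W_by = -11101 J.

W ≈ -11.1 kJ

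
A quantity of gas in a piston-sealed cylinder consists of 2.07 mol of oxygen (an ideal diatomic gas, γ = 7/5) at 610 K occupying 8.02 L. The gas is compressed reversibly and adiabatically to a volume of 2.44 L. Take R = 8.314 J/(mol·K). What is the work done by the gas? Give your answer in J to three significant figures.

W ≈ -16000 J

Adiabatic: TV^(γ−1) = const with γ = 7/5.
T₂ = T₁ (V₁/V₂)^(γ−1) = 610 × (8.02/2.44)^0.4 = 610 × 1.61 = 981.8 K.
W_by = nCᵥ(T₁ − T₂) = (2.07)(20.79)(610 − 981.8) = -15999 J.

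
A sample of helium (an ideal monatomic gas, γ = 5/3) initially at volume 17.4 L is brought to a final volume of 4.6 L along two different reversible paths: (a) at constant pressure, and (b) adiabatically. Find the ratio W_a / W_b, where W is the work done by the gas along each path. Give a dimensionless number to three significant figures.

W_a / W_b ≈ 0.344

Path (a) isobaric: W = P₁(V₂ − V₁) → W_a/(P₁V₁) = -0.7356.
Path (b) adiabatic: W = P₁V₁(1 − (V₁/V₂)^(γ−1))/(γ−1) → W_b/(P₁V₁) = -2.142.
W_a / W_b = -0.7356 / -2.142 = 0.3435.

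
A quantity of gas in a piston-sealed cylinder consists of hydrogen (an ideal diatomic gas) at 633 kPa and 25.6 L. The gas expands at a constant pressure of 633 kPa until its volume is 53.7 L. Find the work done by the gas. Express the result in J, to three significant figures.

W ≈ 17800 J

Isobaric: W = P ΔV.
W = (633 kPa)(53.7 − 25.6 L) = (633)(28.1) = 17787 J.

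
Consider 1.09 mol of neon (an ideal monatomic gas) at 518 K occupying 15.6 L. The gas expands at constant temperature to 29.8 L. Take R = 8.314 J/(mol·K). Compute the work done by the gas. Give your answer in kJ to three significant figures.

W ≈ 3.04 kJ

Isothermal: W = nRT ln(V₂/V₁).
W = (1.09)(8.314)(518) × ln(29.8/15.6)
  = 4694 × 0.6472
W_by_gas = 3038 J.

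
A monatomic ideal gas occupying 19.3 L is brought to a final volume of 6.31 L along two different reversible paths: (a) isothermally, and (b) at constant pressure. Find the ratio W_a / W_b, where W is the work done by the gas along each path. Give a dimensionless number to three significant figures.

W_a / W_b ≈ 1.66

Path (a) isothermal: W = P₁V₁ ln(V₂/V₁) → W_a/(P₁V₁) = -1.118.
Path (b) isobaric: W = P₁(V₂ − V₁) → W_b/(P₁V₁) = -0.6731.
W_a / W_b = -1.118 / -0.6731 = 1.661.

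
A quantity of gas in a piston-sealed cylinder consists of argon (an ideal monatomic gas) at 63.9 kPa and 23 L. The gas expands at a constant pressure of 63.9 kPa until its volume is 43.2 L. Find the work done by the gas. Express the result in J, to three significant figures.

Isobaric: W = P ΔV.
W = (63.9 kPa)(43.2 − 23 L) = (63.9)(20.2) = 1291 J.

W ≈ 1290 J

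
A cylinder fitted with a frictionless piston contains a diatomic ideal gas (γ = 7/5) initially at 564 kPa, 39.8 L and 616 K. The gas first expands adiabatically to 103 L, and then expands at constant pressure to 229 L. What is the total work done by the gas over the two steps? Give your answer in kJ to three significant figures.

W_total ≈ 36.5 kJ

Step 1 (adiabatic): W = (P₁V₁ − P₂V₂)/(γ−1) = (22447 − 15345)/0.4 = 17754 J.
After step 1: P = 149 kPa, V = 103 L, T = 421.1 K.
Step 2 (isobaric): W = PΔV = (149 kPa)(229 − 103 L) = 18772 J.
W_total = 17754 + 18772 = 36526 J.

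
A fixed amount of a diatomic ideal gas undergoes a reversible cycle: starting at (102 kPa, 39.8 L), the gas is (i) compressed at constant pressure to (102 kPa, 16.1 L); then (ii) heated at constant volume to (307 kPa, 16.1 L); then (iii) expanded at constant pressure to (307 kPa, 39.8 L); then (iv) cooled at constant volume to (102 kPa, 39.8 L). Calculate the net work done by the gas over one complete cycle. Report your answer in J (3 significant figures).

W_net ≈ 4860 J

Constant-volume legs do no work.
W(i) = (102)(16.1 − 39.8) = -2417 J; W(iii) = (307)(39.8 − 16.1) = 7276 J.
W_net = -2417 + 7276 = 4858 J (the clockwise enclosed area).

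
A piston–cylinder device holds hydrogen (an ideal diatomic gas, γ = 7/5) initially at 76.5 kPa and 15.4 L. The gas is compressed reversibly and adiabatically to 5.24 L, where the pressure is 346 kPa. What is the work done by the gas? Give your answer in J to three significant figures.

W ≈ -1590 J

Adiabatic: W = (P₁V₁ − P₂V₂)/(γ − 1) with γ = 7/5.
P₁V₁ = 1178 J, P₂V₂ = 1813 J.
W = (1178 − 1813) / 0.4 = -1587 J.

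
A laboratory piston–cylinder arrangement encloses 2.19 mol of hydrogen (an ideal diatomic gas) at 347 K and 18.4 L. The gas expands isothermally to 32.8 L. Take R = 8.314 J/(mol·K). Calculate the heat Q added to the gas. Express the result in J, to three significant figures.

Q ≈ 3650 J

Isothermal ⇒ ΔU = 0, so Q = W = nRT ln(V₂/V₁).
Q = (2.19)(8.314)(347) ln(32.8/18.4) = 6318 × 0.5781 = 3652 J.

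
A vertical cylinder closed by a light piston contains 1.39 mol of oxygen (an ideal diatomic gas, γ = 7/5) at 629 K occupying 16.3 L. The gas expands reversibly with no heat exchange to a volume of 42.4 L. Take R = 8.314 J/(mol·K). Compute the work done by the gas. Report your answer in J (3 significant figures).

W ≈ 5770 J

Adiabatic: TV^(γ−1) = const with γ = 7/5.
T₂ = T₁ (V₁/V₂)^(γ−1) = 629 × (16.3/42.4)^0.4 = 629 × 0.6822 = 429.1 K.
W_by = nCᵥ(T₁ − T₂) = (1.39)(20.79)(629 − 429.1) = 5775 J.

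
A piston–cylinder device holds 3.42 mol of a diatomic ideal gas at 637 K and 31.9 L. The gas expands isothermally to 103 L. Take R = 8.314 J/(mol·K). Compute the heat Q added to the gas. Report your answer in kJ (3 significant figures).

Isothermal ⇒ ΔU = 0, so Q = W = nRT ln(V₂/V₁).
Q = (3.42)(8.314)(637) ln(103/31.9) = 18112 × 1.172 = 21230 J.

Q ≈ 21.2 kJ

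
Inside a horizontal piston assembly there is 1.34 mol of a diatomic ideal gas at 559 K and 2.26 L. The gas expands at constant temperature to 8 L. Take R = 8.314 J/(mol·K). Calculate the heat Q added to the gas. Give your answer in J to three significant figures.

Isothermal ⇒ ΔU = 0, so Q = W = nRT ln(V₂/V₁).
Q = (1.34)(8.314)(559) ln(8/2.26) = 6228 × 1.264 = 7872 J.

Q ≈ 7870 J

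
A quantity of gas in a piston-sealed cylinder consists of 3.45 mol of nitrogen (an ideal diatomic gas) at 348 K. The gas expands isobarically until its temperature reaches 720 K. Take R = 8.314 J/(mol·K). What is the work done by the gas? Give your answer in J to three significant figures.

Isobaric: W = P ΔV = nR ΔT.
W = (3.45)(8.314)(720 − 348) = 10670 J.

W ≈ 10700 J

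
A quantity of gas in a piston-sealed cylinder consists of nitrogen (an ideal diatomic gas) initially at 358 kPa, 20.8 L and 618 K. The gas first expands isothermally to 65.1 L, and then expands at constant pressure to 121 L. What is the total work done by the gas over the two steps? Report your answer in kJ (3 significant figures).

W_total ≈ 14.9 kJ

Step 1 (isothermal): W = P₁V₁ ln(V₂/V₁) = (7446) ln(65.1/20.8) = 8496 J.
After step 1: P = 114.4 kPa, V = 65.1 L, T = 618 K.
Step 2 (isobaric): W = PΔV = (114.4 kPa)(121 − 65.1 L) = 6394 J.
W_total = 8496 + 6394 = 14890 J.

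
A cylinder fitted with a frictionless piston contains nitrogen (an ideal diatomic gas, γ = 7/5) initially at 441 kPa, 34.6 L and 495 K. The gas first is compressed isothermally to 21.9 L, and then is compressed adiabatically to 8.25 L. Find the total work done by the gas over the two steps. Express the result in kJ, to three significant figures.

Step 1 (isothermal): W = P₁V₁ ln(V₂/V₁) = (15259) ln(21.9/34.6) = -6979 J.
After step 1: P = 696.7 kPa, V = 21.9 L, T = 495 K.
Step 2 (adiabatic): W = (P₁V₁ − P₂V₂)/(γ−1) = (15259 − 22548)/0.4 = -18224 J.
W_total = -6979 − 18224 = -25203 J.

W_total ≈ -25.2 kJ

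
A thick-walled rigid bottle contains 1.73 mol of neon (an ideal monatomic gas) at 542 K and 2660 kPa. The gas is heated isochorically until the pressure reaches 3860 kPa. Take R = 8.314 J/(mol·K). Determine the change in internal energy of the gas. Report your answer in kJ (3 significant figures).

Constant volume ⇒ W = 0, so Q = ΔU = nCᵥΔT with Cᵥ = 3R/2 = 12.47 J/(mol·K).
At constant V, T₂/T₁ = P₂/P₁ ⇒ ΔT = T₁(P₂/P₁ − 1) = 542·(3860/2660 − 1) = 244.5 K.
ΔU = (1.73)(12.47)(244.5) = 5275 J.

ΔU ≈ 5.28 kJ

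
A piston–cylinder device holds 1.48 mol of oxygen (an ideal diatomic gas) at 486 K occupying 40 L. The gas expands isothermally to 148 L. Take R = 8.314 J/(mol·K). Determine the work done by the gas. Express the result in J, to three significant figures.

W ≈ 7820 J

Isothermal: W = nRT ln(V₂/V₁).
W = (1.48)(8.314)(486) × ln(148/40)
  = 5980 × 1.308
W_by_gas = 7824 J.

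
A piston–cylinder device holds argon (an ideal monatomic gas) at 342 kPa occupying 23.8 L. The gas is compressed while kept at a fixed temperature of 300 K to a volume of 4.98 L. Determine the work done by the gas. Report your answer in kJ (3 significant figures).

W ≈ -12.7 kJ

Isothermal: W = nRT ln(V₂/V₁) = P₁V₁ ln(V₂/V₁).
P₁V₁ = (342 kPa)(23.8 L) = 8140 J.
W = 8140 × ln(4.98/23.8) = 8140 × -1.564
W_by_gas = -12732 J.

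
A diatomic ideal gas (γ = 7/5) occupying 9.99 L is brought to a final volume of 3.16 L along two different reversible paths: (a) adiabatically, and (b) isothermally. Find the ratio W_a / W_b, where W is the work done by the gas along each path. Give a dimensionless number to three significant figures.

Path (a) adiabatic: W = P₁V₁(1 − (V₁/V₂)^(γ−1))/(γ−1) → W_a/(P₁V₁) = -1.462.
Path (b) isothermal: W = P₁V₁ ln(V₂/V₁) → W_b/(P₁V₁) = -1.151.
W_a / W_b = -1.462 / -1.151 = 1.27.

W_a / W_b ≈ 1.27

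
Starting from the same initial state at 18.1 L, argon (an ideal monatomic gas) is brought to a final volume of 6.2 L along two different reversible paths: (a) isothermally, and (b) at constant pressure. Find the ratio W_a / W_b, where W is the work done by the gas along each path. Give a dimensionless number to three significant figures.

W_a / W_b ≈ 1.63

Path (a) isothermal: W = P₁V₁ ln(V₂/V₁) → W_a/(P₁V₁) = -1.071.
Path (b) isobaric: W = P₁(V₂ − V₁) → W_b/(P₁V₁) = -0.6575.
W_a / W_b = -1.071 / -0.6575 = 1.63.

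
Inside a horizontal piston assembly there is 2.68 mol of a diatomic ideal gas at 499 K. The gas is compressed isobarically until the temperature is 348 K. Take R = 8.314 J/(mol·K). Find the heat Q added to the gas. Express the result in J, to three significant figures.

Isobaric: W = nRΔT = (2.68)(8.314)(-151) = -3365 J.
ΔU = nCᵥΔT with Cᵥ = 5R/2: ΔU = (2.68)(20.79)(-151) = -8411 J.
Q = ΔU + W = -8411 − 3365 = -11776 J.

Q ≈ -11800 J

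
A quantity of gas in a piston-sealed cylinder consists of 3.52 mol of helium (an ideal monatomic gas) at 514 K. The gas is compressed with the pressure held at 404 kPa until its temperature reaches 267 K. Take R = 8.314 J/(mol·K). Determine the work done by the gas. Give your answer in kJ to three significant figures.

W ≈ -7.23 kJ

Isobaric: W = P ΔV = nR ΔT.
W = (3.52)(8.314)(267 − 514) = -7229 J.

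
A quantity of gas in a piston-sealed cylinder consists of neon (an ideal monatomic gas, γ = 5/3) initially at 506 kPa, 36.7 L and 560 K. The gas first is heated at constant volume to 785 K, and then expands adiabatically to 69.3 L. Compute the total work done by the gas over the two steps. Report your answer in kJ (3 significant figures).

W_total ≈ 13.5 kJ

Step 1 (isochoric): W = 0 (constant volume).
After step 1: P = 709.3 kPa (V unchanged).
Step 2 (adiabatic): W = (P₁V₁ − P₂V₂)/(γ−1) = (26031 − 17039)/0.667 = 13488 J.
W_total = 0 + 13488 = 13488 J.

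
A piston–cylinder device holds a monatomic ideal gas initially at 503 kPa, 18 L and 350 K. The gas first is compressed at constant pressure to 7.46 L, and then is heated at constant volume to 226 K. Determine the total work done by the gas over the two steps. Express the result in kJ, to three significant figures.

Step 1 (isobaric): W = PΔV = (503 kPa)(7.46 − 18 L) = -5302 J.
Step 2 (isochoric): W = 0 (constant volume).
W_total = -5302 + 0 = -5302 J.

W_total ≈ -5.30 kJ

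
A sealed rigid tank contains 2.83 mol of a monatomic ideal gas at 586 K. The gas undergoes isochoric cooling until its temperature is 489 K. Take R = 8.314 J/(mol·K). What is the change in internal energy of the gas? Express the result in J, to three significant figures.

ΔU ≈ -3420 J

Constant volume ⇒ W = 0, so Q = ΔU = nCᵥΔT with Cᵥ = 3R/2 = 12.47 J/(mol·K).
ΔU = (2.83)(12.47)(489 − 586) = -3423 J.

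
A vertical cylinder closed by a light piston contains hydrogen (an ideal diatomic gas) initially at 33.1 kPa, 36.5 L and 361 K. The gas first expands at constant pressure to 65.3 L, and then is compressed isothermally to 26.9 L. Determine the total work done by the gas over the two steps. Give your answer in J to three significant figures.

Step 1 (isobaric): W = PΔV = (33.1 kPa)(65.3 − 36.5 L) = 953.3 J.
After step 1: P = 33.1 kPa, V = 65.3 L, T = 645.8 K.
Step 2 (isothermal): W = P₁V₁ ln(V₂/V₁) = (2161) ln(26.9/65.3) = -1917 J.
W_total = 953.3 − 1917 = -963.6 J.

W_total ≈ -964 J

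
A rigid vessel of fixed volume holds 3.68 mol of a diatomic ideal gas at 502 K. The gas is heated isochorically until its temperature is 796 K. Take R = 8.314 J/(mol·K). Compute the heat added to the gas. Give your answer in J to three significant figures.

Q ≈ 22500 J

Constant volume ⇒ W = 0, so Q = ΔU = nCᵥΔT with Cᵥ = 5R/2 = 20.79 J/(mol·K).
ΔU = (3.68)(20.79)(796 − 502) = 22488 J.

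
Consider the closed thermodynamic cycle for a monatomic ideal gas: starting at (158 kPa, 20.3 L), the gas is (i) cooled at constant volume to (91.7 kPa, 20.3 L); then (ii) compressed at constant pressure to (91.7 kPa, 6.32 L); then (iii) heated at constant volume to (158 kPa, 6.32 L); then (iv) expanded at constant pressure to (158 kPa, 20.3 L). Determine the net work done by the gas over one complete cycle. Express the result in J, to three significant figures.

Constant-volume legs do no work.
W(ii) = (91.7)(6.32 − 20.3) = -1282 J; W(iv) = (158)(20.3 − 6.32) = 2209 J.
W_net = -1282 + 2209 = 926.9 J (the clockwise enclosed area).

W_net ≈ 927 J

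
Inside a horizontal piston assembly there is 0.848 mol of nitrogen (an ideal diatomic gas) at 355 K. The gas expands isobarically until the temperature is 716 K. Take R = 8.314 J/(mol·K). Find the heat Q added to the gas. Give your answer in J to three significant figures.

Isobaric: W = nRΔT = (0.848)(8.314)(361) = 2545 J.
ΔU = nCᵥΔT with Cᵥ = 5R/2: ΔU = (0.848)(20.79)(361) = 6363 J.
Q = ΔU + W = 6363 + 2545 = 8908 J.

Q ≈ 8910 J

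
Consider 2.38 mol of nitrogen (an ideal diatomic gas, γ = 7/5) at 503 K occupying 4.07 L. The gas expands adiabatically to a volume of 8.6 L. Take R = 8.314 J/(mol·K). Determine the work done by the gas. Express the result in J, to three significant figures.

W ≈ 6440 J

Adiabatic: TV^(γ−1) = const with γ = 7/5.
T₂ = T₁ (V₁/V₂)^(γ−1) = 503 × (4.07/8.6)^0.4 = 503 × 0.7414 = 372.9 K.
W_by = nCᵥ(T₁ − T₂) = (2.38)(20.79)(503 − 372.9) = 6435 J.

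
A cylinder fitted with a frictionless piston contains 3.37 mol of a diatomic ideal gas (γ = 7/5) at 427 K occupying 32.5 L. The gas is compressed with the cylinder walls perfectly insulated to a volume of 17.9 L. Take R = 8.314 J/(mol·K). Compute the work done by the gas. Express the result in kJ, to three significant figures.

W ≈ -8.06 kJ

Adiabatic: TV^(γ−1) = const with γ = 7/5.
T₂ = T₁ (V₁/V₂)^(γ−1) = 427 × (32.5/17.9)^0.4 = 427 × 1.269 = 542.1 K.
W_by = nCᵥ(T₁ − T₂) = (3.37)(20.79)(427 − 542.1) = -8059 J.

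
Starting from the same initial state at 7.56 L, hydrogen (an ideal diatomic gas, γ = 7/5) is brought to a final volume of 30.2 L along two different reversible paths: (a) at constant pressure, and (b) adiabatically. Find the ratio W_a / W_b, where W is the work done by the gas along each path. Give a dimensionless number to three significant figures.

Path (a) isobaric: W = P₁(V₂ − V₁) → W_a/(P₁V₁) = 2.995.
Path (b) adiabatic: W = P₁V₁(1 − (V₁/V₂)^(γ−1))/(γ−1) → W_b/(P₁V₁) = 1.063.
W_a / W_b = 2.995 / 1.063 = 2.816.

W_a / W_b ≈ 2.82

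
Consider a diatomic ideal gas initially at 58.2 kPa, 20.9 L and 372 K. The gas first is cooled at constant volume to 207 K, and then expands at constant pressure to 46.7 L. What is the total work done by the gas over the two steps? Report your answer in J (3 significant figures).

Step 1 (isochoric): W = 0 (constant volume).
After step 1: P = 32.39 kPa (V unchanged).
Step 2 (isobaric): W = PΔV = (32.39 kPa)(46.7 − 20.9 L) = 835.5 J.
W_total = 0 + 835.5 = 835.5 J.

W_total ≈ 836 J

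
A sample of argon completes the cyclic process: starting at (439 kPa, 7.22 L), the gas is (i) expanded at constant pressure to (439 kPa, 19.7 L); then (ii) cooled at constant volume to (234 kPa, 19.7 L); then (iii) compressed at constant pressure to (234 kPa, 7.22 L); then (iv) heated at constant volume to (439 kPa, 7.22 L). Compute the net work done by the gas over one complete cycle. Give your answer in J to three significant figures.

W_net ≈ 2560 J

Constant-volume legs do no work.
W(i) = (439)(19.7 − 7.22) = 5479 J; W(iii) = (234)(7.22 − 19.7) = -2920 J.
W_net = 5479 − 2920 = 2558 J (the clockwise enclosed area).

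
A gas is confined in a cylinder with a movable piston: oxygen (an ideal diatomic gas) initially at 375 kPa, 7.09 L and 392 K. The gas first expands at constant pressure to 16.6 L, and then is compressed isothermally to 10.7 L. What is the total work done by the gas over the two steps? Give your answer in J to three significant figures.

W_total ≈ 832 J

Step 1 (isobaric): W = PΔV = (375 kPa)(16.6 − 7.09 L) = 3566 J.
After step 1: P = 375 kPa, V = 16.6 L, T = 917.8 K.
Step 2 (isothermal): W = P₁V₁ ln(V₂/V₁) = (6225) ln(10.7/16.6) = -2734 J.
W_total = 3566 − 2734 = 832.5 J.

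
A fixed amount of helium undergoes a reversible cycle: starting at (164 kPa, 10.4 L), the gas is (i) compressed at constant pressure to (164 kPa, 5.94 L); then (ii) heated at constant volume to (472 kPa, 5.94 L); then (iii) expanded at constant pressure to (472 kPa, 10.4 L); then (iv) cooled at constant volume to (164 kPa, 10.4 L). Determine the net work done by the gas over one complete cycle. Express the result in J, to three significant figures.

W_net ≈ 1370 J

Constant-volume legs do no work.
W(i) = (164)(5.94 − 10.4) = -731.4 J; W(iii) = (472)(10.4 − 5.94) = 2105 J.
W_net = -731.4 + 2105 = 1374 J (the clockwise enclosed area).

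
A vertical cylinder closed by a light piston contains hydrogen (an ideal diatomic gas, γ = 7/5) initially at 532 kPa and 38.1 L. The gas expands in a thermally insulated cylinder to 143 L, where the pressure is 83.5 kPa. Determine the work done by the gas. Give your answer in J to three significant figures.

Adiabatic: W = (P₁V₁ − P₂V₂)/(γ − 1) with γ = 7/5.
P₁V₁ = 20269 J, P₂V₂ = 11940 J.
W = (20269 − 11940) / 0.4 = 20822 J.

W ≈ 20800 J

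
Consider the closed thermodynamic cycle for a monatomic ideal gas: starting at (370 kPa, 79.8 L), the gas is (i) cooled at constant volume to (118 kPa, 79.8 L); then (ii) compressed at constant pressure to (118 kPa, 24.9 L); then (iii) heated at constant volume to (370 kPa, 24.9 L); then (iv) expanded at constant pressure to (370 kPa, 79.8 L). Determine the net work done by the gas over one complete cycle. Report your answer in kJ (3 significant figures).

W_net ≈ 13.8 kJ

Constant-volume legs do no work.
W(ii) = (118)(24.9 − 79.8) = -6478 J; W(iv) = (370)(79.8 − 24.9) = 20313 J.
W_net = -6478 + 20313 = 13835 J (the clockwise enclosed area).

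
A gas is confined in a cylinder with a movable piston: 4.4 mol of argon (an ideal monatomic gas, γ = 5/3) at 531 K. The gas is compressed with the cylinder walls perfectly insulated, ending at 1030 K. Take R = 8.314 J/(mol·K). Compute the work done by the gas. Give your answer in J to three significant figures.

Adiabatic ⇒ Q = 0, so W_by = −ΔU = nCᵥ(T₁ − T₂).
Cᵥ = 3R/2 = 12.47 J/(mol·K).
W = (4.4)(12.47)(531 − 1030) = -27381 J.

W ≈ -27400 J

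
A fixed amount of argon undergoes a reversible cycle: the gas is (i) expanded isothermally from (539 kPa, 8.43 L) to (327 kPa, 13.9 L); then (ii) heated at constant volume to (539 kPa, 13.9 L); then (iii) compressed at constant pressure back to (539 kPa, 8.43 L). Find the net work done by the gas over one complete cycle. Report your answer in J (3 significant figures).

Leg (i): W = PᵢVᵢ ln(V_f/Vᵢ) = (4544) ln(13.9/8.43) = 2272 J.
Leg (ii): W = 0.
Leg (iii): W = PΔV = (539)(8.43 − 13.9) = -2948 J.
W_net = 2272 − 2948 = -676 J.

W_net ≈ -676 J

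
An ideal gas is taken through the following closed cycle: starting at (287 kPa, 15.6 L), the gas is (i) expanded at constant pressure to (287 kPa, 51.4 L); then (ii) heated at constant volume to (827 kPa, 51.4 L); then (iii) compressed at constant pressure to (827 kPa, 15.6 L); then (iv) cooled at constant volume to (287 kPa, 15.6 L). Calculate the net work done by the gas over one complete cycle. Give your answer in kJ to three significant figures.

W_net ≈ -19.3 kJ

Constant-volume legs do no work.
W(i) = (287)(51.4 − 15.6) = 10275 J; W(iii) = (827)(15.6 − 51.4) = -29607 J.
W_net = 10275 − 29607 = -19332 J (the counter-clockwise enclosed area).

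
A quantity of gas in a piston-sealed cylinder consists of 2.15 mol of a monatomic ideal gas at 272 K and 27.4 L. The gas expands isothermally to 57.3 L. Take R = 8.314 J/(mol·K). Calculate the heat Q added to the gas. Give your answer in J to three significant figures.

Q ≈ 3590 J

Isothermal ⇒ ΔU = 0, so Q = W = nRT ln(V₂/V₁).
Q = (2.15)(8.314)(272) ln(57.3/27.4) = 4862 × 0.7378 = 3587 J.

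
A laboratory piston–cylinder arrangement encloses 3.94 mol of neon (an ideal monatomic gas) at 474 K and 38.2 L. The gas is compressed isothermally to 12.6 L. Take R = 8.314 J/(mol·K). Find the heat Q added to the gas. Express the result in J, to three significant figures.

Isothermal ⇒ ΔU = 0, so Q = W = nRT ln(V₂/V₁).
Q = (3.94)(8.314)(474) ln(12.6/38.2) = 15527 × -1.109 = -17221 J.

Q ≈ -17200 J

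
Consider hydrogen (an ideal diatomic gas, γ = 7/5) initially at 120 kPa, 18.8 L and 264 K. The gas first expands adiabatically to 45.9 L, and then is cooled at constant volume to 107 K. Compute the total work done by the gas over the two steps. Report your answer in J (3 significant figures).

W_total ≈ 1690 J

Step 1 (adiabatic): W = (P₁V₁ − P₂V₂)/(γ−1) = (2256 − 1579)/0.4 = 1693 J.
Step 2 (isochoric): W = 0 (constant volume).
W_total = 1693 + 0 = 1693 J.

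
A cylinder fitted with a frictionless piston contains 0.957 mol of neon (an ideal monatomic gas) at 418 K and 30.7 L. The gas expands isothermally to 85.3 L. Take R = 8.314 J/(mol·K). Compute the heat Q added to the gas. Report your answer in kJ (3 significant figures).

Isothermal ⇒ ΔU = 0, so Q = W = nRT ln(V₂/V₁).
Q = (0.957)(8.314)(418) ln(85.3/30.7) = 3326 × 1.022 = 3399 J.

Q ≈ 3.40 kJ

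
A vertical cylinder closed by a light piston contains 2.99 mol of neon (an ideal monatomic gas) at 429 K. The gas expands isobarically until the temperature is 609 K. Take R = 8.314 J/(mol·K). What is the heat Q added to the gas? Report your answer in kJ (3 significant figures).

Isobaric: W = nRΔT = (2.99)(8.314)(180) = 4475 J.
ΔU = nCᵥΔT with Cᵥ = 3R/2: ΔU = (2.99)(12.47)(180) = 6712 J.
Q = ΔU + W = 6712 + 4475 = 11186 J.

Q ≈ 11.2 kJ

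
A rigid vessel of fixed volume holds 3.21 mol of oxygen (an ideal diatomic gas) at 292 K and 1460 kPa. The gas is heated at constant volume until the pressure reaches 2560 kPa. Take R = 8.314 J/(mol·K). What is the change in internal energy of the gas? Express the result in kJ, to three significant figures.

Constant volume ⇒ W = 0, so Q = ΔU = nCᵥΔT with Cᵥ = 5R/2 = 20.79 J/(mol·K).
At constant V, T₂/T₁ = P₂/P₁ ⇒ ΔT = T₁(P₂/P₁ − 1) = 292·(2560/1460 − 1) = 220 K.
ΔU = (3.21)(20.79)(220) = 14678 J.

ΔU ≈ 14.7 kJ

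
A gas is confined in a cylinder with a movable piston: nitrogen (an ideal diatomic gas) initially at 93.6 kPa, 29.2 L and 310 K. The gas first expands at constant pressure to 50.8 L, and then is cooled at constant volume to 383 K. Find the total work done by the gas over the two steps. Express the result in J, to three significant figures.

W_total ≈ 2020 J

Step 1 (isobaric): W = PΔV = (93.6 kPa)(50.8 − 29.2 L) = 2022 J.
Step 2 (isochoric): W = 0 (constant volume).
W_total = 2022 + 0 = 2022 J.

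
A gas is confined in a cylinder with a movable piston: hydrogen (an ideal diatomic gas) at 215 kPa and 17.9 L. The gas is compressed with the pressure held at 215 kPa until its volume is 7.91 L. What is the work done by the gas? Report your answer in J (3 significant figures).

Isobaric: W = P ΔV.
W = (215 kPa)(7.91 − 17.9 L) = (215)(-9.99) = -2148 J.

W ≈ -2150 J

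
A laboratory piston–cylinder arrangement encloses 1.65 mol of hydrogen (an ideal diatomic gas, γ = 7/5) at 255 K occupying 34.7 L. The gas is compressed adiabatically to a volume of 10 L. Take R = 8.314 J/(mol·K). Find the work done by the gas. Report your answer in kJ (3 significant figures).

Adiabatic: TV^(γ−1) = const with γ = 7/5.
T₂ = T₁ (V₁/V₂)^(γ−1) = 255 × (34.7/10)^0.4 = 255 × 1.645 = 419.4 K.
W_by = nCᵥ(T₁ − T₂) = (1.65)(20.79)(255 − 419.4) = -5640 J.

W ≈ -5.64 kJ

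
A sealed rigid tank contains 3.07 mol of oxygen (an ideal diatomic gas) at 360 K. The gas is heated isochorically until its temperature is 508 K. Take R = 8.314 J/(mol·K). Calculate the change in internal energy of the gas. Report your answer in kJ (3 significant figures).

Constant volume ⇒ W = 0, so Q = ΔU = nCᵥΔT with Cᵥ = 5R/2 = 20.79 J/(mol·K).
ΔU = (3.07)(20.79)(508 − 360) = 9444 J.

ΔU ≈ 9.44 kJ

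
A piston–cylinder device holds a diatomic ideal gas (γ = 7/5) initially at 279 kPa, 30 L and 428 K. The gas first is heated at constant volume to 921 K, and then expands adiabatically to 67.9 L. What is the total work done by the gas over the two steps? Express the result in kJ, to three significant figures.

W_total ≈ 12.6 kJ

Step 1 (isochoric): W = 0 (constant volume).
After step 1: P = 600.4 kPa (V unchanged).
Step 2 (adiabatic): W = (P₁V₁ − P₂V₂)/(γ−1) = (18011 − 12991)/0.4 = 12550 J.
W_total = 0 + 12550 = 12550 J.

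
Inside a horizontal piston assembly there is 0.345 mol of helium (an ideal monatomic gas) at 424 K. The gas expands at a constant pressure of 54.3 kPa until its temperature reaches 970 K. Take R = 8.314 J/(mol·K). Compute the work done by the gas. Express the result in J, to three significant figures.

W ≈ 1570 J

Isobaric: W = P ΔV = nR ΔT.
W = (0.345)(8.314)(970 − 424) = 1566 J.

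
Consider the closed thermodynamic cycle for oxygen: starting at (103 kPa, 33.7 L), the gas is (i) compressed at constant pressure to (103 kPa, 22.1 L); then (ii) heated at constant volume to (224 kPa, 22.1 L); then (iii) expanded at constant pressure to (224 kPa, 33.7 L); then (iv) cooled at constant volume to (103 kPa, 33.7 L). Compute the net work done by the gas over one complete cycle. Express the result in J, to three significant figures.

W_net ≈ 1400 J

Constant-volume legs do no work.
W(i) = (103)(22.1 − 33.7) = -1195 J; W(iii) = (224)(33.7 − 22.1) = 2598 J.
W_net = -1195 + 2598 = 1404 J (the clockwise enclosed area).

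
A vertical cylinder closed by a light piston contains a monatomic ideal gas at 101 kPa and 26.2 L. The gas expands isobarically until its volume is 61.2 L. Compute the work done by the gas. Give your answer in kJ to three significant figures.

W ≈ 3.54 kJ

Isobaric: W = P ΔV.
W = (101 kPa)(61.2 − 26.2 L) = (101)(35) = 3535 J.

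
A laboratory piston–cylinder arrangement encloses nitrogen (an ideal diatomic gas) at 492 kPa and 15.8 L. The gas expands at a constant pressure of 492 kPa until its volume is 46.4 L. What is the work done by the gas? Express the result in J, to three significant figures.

W ≈ 15100 J

Isobaric: W = P ΔV.
W = (492 kPa)(46.4 − 15.8 L) = (492)(30.6) = 15055 J.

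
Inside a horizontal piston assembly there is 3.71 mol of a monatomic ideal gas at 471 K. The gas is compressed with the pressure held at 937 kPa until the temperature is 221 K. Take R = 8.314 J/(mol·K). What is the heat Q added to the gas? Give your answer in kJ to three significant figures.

Q ≈ -19.3 kJ

Isobaric: W = nRΔT = (3.71)(8.314)(-250) = -7711 J.
ΔU = nCᵥΔT with Cᵥ = 3R/2: ΔU = (3.71)(12.47)(-250) = -11567 J.
Q = ΔU + W = -11567 − 7711 = -19278 J.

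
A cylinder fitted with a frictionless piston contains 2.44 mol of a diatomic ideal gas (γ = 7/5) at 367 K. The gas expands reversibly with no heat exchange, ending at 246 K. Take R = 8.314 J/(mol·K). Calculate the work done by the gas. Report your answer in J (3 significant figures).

Adiabatic ⇒ Q = 0, so W_by = −ΔU = nCᵥ(T₁ − T₂).
Cᵥ = 5R/2 = 20.79 J/(mol·K).
W = (2.44)(20.79)(367 − 246) = 6137 J.

W ≈ 6140 J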